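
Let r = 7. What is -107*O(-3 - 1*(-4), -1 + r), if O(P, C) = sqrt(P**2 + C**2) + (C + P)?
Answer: -749 - 107*sqrt(37) ≈ -1399.9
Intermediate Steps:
O(P, C) = C + P + sqrt(C**2 + P**2) (O(P, C) = sqrt(C**2 + P**2) + (C + P) = C + P + sqrt(C**2 + P**2))
-107*O(-3 - 1*(-4), -1 + r) = -107*((-1 + 7) + (-3 - 1*(-4)) + sqrt((-1 + 7)**2 + (-3 - 1*(-4))**2)) = -107*(6 + (-3 + 4) + sqrt(6**2 + (-3 + 4)**2)) = -107*(6 + 1 + sqrt(36 + 1**2)) = -107*(6 + 1 + sqrt(36 + 1)) = -107*(6 + 1 + sqrt(37)) = -107*(7 + sqrt(37)) = -749 - 107*sqrt(37)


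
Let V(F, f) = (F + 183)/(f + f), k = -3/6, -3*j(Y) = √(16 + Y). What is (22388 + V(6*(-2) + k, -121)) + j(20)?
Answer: 984953/44 ≈ 22385.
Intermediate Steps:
j(Y) = -√(16 + Y)/3
k = -½ (k = -3*⅙ = -½ ≈ -0.50000)
V(F, f) = (183 + F)/(2*f) (V(F, f) = (183 + F)/((2*f)) = (183 + F)*(1/(2*f)) = (183 + F)/(2*f))
(22388 + V(6*(-2) + k, -121)) + j(20) = (22388 + (½)*(183 + (6*(-2) - ½))/(-121)) - √(16 + 20)/3 = (22388 + (½)*(-1/121)*(183 + (-12 - ½))) - √36/3 = (22388 + (½)*(-1/121)*(183 - 25/2)) - ⅓*6 = (22388 + (½)*(-1/121)*(341/2)) - 2 = (22388 - 31/44) - 2 = 985041/44 - 2 = 984953/44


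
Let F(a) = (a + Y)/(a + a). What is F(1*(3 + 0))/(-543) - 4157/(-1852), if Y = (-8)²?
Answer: 6709711/3016908 ≈ 2.2240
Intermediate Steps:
Y = 64
F(a) = (64 + a)/(2*a) (F(a) = (a + 64)/(a + a) = (64 + a)/((2*a)) = (64 + a)*(1/(2*a)) = (64 + a)/(2*a))
F(1*(3 + 0))/(-543) - 4157/(-1852) = ((64 + 1*(3 + 0))/(2*((1*(3 + 0)))))/(-543) - 4157/(-1852) = ((64 + 1*3)/(2*((1*3))))*(-1/543) - 4157*(-1/1852) = ((½)*(64 + 3)/3)*(-1/543) + 4157/1852 = ((½)*(⅓)*67)*(-1/543) + 4157/1852 = (67/6)*(-1/543) + 4157/1852 = -67/3258 + 4157/1852 = 6709711/3016908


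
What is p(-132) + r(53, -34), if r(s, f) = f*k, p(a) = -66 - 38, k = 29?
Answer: -1090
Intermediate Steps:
p(a) = -104
r(s, f) = 29*f (r(s, f) = f*29 = 29*f)
p(-132) + r(53, -34) = -104 + 29*(-34) = -104 - 986 = -1090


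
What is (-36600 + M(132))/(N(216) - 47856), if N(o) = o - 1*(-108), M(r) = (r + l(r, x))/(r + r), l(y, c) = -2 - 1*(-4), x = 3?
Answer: 4831133/6274224 ≈ 0.77000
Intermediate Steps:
l(y, c) = 2 (l(y, c) = -2 + 4 = 2)
M(r) = (2 + r)/(2*r) (M(r) = (r + 2)/(r + r) = (2 + r)/((2*r)) = (2 + r)*(1/(2*r)) = (2 + r)/(2*r))
N(o) = 108 + o (N(o) = o + 108 = 108 + o)
(-36600 + M(132))/(N(216) - 47856) = (-36600 + (½)*(2 + 132)/132)/((108 + 216) - 47856) = (-36600 + (½)*(1/132)*134)/(324 - 47856) = (-36600 + 67/132)/(-47532) = -4831133/132*(-1/47532) = 4831133/6274224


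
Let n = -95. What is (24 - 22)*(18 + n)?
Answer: -154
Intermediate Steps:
(24 - 22)*(18 + n) = (24 - 22)*(18 - 95) = 2*(-77) = -154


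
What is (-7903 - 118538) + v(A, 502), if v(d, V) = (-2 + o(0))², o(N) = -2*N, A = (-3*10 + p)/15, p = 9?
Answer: -126437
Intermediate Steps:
A = -7/5 (A = (-3*10 + 9)/15 = (-30 + 9)*(1/15) = -21*1/15 = -7/5 ≈ -1.4000)
v(d, V) = 4 (v(d, V) = (-2 - 2*0)² = (-2 + 0)² = (-2)² = 4)
(-7903 - 118538) + v(A, 502) = (-7903 - 118538) + 4 = -126441 + 4 = -126437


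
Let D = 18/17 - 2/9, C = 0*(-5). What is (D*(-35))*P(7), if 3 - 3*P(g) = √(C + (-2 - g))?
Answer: -4480/153 + 4480*I/153 ≈ -29.281 + 29.281*I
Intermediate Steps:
C = 0
P(g) = 1 - √(-2 - g)/3 (P(g) = 1 - √(0 + (-2 - g))/3 = 1 - √(-2 - g)/3)
D = 128/153 (D = 18*(1/17) - 2*⅑ = 18/17 - 2/9 = 128/153 ≈ 0.83660)
(D*(-35))*P(7) = ((128/153)*(-35))*(1 - √(-2 - 1*7)/3) = -4480*(1 - √(-2 - 7)/3)/153 = -4480*(1 - I)/153 = -4480/153 + 4480*I/153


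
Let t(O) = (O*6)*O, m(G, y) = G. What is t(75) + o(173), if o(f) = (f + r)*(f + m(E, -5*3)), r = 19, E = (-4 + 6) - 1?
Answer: 67158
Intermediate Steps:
E = 1 (E = 2 - 1 = 1)
t(O) = 6*O² (t(O) = (6*O)*O = 6*O²)
o(f) = (1 + f)*(19 + f) (o(f) = (f + 19)*(f + 1) = (19 + f)*(1 + f) = (1 + f)*(19 + f))
t(75) + o(173) = 6*75² + (19 + 173² + 20*173) = 6*5625 + (19 + 29929 + 3460) = 33750 + 33408 = 67158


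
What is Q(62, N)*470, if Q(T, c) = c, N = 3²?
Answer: 4230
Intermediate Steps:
N = 9
Q(62, N)*470 = 9*470 = 4230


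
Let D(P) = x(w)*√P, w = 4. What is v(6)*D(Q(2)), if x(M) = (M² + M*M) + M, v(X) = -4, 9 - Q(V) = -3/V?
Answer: -72*√42 ≈ -466.61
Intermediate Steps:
Q(V) = 9 + 3/V (Q(V) = 9 - (-3)/V = 9 + 3/V)
x(M) = M + 2*M² (x(M) = (M² + M²) + M = 2*M² + M = M + 2*M²)
D(P) = 36*√P (D(P) = (4*(1 + 2*4))*√P = (4*(1 + 8))*√P = (4*9)*√P = 36*√P)
v(6)*D(Q(2)) = -144*√(9 + 3/2) = -144*√(21/2) = -144*√42/2 = -72*√42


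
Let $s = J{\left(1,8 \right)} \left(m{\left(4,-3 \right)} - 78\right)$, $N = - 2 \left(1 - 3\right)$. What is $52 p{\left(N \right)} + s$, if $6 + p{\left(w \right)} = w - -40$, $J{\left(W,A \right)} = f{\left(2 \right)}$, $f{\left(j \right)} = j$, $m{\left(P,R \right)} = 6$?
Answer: $1832$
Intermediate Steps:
$N = 4$ ($N = \left(-2\right) \left(-2\right) = 4$)
$J{\left(W,A \right)} = 2$
$p{\left(w \right)} = 34 + w$ ($p{\left(w \right)} = -6 + \left(w - -40\right) = -6 + \left(w + 40\right) = -6 + \left(40 + w\right) = 34 + w$)
$s = -144$ ($s = 2 \left(6 - 78\right) = 2 \left(-72\right) = -144$)
$52 p{\left(N \right)} + s = 52 \left(34 + 4\right) - 144 = 52 \cdot 38 - 144 = 1976 - 144 = 1832$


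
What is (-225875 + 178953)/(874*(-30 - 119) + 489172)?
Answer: -23461/179473 ≈ -0.13072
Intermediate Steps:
(-225875 + 178953)/(874*(-30 - 119) + 489172) = -46922/(874*(-149) + 489172) = -46922/(-130226 + 489172) = -46922/358946 = -46922*1/358946 = -23461/179473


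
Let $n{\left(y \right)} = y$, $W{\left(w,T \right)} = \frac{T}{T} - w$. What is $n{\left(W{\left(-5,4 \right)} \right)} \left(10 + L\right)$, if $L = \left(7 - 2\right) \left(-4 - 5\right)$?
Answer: $-210$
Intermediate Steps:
$W{\left(w,T \right)} = 1 - w$
$L = -45$ ($L = 5 \left(-9\right) = -45$)
$n{\left(W{\left(-5,4 \right)} \right)} \left(10 + L\right) = \left(1 - -5\right) \left(10 - 45\right) = \left(1 + 5\right) \left(-35\right) = 6 \left(-35\right) = -210$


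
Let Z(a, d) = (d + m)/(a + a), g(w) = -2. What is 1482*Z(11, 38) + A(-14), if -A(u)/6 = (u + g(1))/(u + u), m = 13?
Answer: 264273/77 ≈ 3432.1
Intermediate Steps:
Z(a, d) = (13 + d)/(2*a) (Z(a, d) = (d + 13)/(a + a) = (13 + d)/((2*a)) = (13 + d)*(1/(2*a)) = (13 + d)/(2*a))
A(u) = -3*(-2 + u)/u (A(u) = -6*(u - 2)/(u + u) = -6*(-2 + u)/(2*u) = -6*(-2 + u)*1/(2*u) = -3*(-2 + u)/u)
1482*Z(11, 38) + A(-14) = 1482*((½)*(13 + 38)/11) + (-3 + 6/(-14)) = 1482*((½)*(1/11)*51) + (-3 + 6*(-1/14)) = 1482*(51/22) + (-3 - 3/7) = 37791/11 - 24/7 = 264273/77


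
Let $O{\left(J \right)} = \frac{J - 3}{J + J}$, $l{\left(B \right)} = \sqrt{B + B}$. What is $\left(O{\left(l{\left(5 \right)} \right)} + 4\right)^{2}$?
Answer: $\frac{819}{40} - \frac{27 \sqrt{10}}{20} \approx 16.206$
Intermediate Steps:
$l{\left(B \right)} = \sqrt{2} \sqrt{B}$ ($l{\left(B \right)} = \sqrt{2 B} = \sqrt{2} \sqrt{B}$)
$O{\left(J \right)} = \frac{-3 + J}{2 J}$
$\left(O{\left(l{\left(5 \right)} \right)} + 4\right)^{2} = \left(\frac{-3 + \sqrt{2} \sqrt{5}}{2 \sqrt{2} \sqrt{5}} + 4\right)^{2} = \left(\frac{-3 + \sqrt{10}}{2 \sqrt{10}} + 4\right)^{2} = \left(\frac{\frac{\sqrt{10}}{10} \left(-3 + \sqrt{10}\right)}{2} + 4\right)^{2} = \left(\frac{\sqrt{10} \left(-3 + \sqrt{10}\right)}{20} + 4\right)^{2} = \left(4 + \frac{\sqrt{10} \left(-3 + \sqrt{10}\right)}{20}\right)^{2}$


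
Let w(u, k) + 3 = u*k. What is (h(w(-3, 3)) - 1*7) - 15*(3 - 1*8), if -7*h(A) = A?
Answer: 488/7 ≈ 69.714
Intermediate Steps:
w(u, k) = -3 + k*u (w(u, k) = -3 + u*k = -3 + k*u)
h(A) = -A/7
(h(w(-3, 3)) - 1*7) - 15*(3 - 1*8) = (-(-3 + 3*(-3))/7 - 1*7) - 15*(3 - 1*8) = (-(-3 - 9)/7 - 7) - 15*(3 - 8) = (-1/7*(-12) - 7) - 15*(-5) = (12/7 - 7) + 75 = -37/7 + 75 = 488/7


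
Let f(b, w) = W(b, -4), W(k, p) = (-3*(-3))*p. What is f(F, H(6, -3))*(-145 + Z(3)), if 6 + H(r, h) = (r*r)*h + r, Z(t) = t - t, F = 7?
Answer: 5220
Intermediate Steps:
Z(t) = 0
H(r, h) = -6 + r + h*r² (H(r, h) = -6 + ((r*r)*h + r) = -6 + (r²*h + r) = -6 + (h*r² + r) = -6 + (r + h*r²) = -6 + r + h*r²)
W(k, p) = 9*p
f(b, w) = -36 (f(b, w) = 9*(-4) = -36)
f(F, H(6, -3))*(-145 + Z(3)) = -36*(-145 + 0) = -36*(-145) = 5220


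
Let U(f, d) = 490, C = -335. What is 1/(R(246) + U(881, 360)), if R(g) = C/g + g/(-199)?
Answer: 48954/23860279 ≈ 0.0020517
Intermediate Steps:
R(g) = -335/g - g/199 (R(g) = -335/g + g/(-199) = -335/g + g*(-1/199) = -335/g - g/199)
1/(R(246) + U(881, 360)) = 1/((-335/246 - 1/199*246) + 490) = 1/((-335*1/246 - 246/199) + 490) = 1/((-335/246 - 246/199) + 490) = 1/(-127181/48954 + 490) = 1/(23860279/48954) = 48954/23860279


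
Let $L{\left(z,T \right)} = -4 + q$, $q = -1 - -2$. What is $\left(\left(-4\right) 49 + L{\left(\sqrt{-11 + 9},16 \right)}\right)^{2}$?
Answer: $39601$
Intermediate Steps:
$q = 1$ ($q = -1 + 2 = 1$)
$L{\left(z,T \right)} = -3$ ($L{\left(z,T \right)} = -4 + 1 = -3$)
$\left(\left(-4\right) 49 + L{\left(\sqrt{-11 + 9},16 \right)}\right)^{2} = \left(\left(-4\right) 49 - 3\right)^{2} = \left(-196 - 3\right)^{2} = \left(-199\right)^{2} = 39601$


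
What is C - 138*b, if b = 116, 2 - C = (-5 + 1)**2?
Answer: -16022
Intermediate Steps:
C = -14 (C = 2 - (-5 + 1)**2 = 2 - 1*(-4)**2 = 2 - 1*16 = 2 - 16 = -14)
C - 138*b = -14 - 138*116 = -14 - 16008 = -16022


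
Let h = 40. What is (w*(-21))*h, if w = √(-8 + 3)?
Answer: -840*I*√5 ≈ -1878.3*I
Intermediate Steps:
w = I*√5 (w = √(-5) = I*√5 ≈ 2.2361*I)
(w*(-21))*h = ((I*√5)*(-21))*40 = -21*I*√5*40 = -840*I*√5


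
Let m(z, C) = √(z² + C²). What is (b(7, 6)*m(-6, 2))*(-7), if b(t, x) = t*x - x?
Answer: -504*√10 ≈ -1593.8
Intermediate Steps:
m(z, C) = √(C² + z²)
b(t, x) = -x + t*x
(b(7, 6)*m(-6, 2))*(-7) = ((6*(-1 + 7))*√(2² + (-6)²))*(-7) = ((6*6)*√(4 + 36))*(-7) = (36*√40)*(-7) = (36*(2*√10))*(-7) = (72*√10)*(-7) = -504*√10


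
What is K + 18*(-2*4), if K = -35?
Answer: -179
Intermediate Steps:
K + 18*(-2*4) = -35 + 18*(-2*4) = -35 + 18*(-8) = -35 - 144 = -179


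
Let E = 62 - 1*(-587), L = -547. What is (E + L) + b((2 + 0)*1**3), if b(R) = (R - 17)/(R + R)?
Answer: 393/4 ≈ 98.250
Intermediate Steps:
b(R) = (-17 + R)/(2*R) (b(R) = (-17 + R)/((2*R)) = (-17 + R)*(1/(2*R)) = (-17 + R)/(2*R))
E = 649 (E = 62 + 587 = 649)
(E + L) + b((2 + 0)*1**3) = (649 - 547) + (-17 + (2 + 0)*1**3)/(2*(((2 + 0)*1**3))) = 102 + (-17 + 2*1)/(2*((2*1))) = 102 + (1/2)*(-17 + 2)/2 = 102 + (1/2)*(1/2)*(-15) = 102 - 15/4 = 393/4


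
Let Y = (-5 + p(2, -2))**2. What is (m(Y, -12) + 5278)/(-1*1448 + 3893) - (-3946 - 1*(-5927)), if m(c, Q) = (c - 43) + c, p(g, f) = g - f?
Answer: -4838308/2445 ≈ -1978.9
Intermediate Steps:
Y = 1 (Y = (-5 + (2 - 1*(-2)))**2 = (-5 + (2 + 2))**2 = (-5 + 4)**2 = (-1)**2 = 1)
m(c, Q) = -43 + 2*c (m(c, Q) = (-43 + c) + c = -43 + 2*c)
(m(Y, -12) + 5278)/(-1*1448 + 3893) - (-3946 - 1*(-5927)) = ((-43 + 2*1) + 5278)/(-1*1448 + 3893) - (-3946 - 1*(-5927)) = ((-43 + 2) + 5278)/(-1448 + 3893) - (-3946 + 5927) = (-41 + 5278)/2445 - 1*1981 = 5237*(1/2445) - 1981 = 5237/2445 - 1981 = -4838308/2445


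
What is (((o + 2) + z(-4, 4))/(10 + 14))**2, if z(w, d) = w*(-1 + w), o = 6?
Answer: 49/36 ≈ 1.3611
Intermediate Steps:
(((o + 2) + z(-4, 4))/(10 + 14))**2 = (((6 + 2) - 4*(-1 - 4))/(10 + 14))**2 = ((8 - 4*(-5))/24)**2 = ((8 + 20)*(1/24))**2 = (28*(1/24))**2 = (7/6)**2 = 49/36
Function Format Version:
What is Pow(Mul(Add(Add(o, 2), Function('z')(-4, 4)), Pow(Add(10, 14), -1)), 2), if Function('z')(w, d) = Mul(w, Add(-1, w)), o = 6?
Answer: Rational(49, 36) ≈ 1.3611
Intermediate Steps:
Pow(Mul(Add(Add(o, 2), Function('z')(-4, 4)), Pow(Add(10, 14), -1)), 2) = Pow(Mul(Add(Add(6, 2), Mul(-4, Add(-1, -4))), Pow(Add(10, 14), -1)), 2) = Pow(Mul(Add(8, Mul(-4, -5)), Pow(24, -1)), 2) = Pow(Mul(Add(8, 20), Rational(1, 24)), 2) = Pow(Mul(28, Rational(1, 24)), 2) = Pow(Rational(7, 6), 2) = Rational(49, 36)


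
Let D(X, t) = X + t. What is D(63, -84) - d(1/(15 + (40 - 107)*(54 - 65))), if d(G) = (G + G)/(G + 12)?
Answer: -189527/9025 ≈ -21.000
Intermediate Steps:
d(G) = 2*G/(12 + G) (d(G) = (2*G)/(12 + G) = 2*G/(12 + G))
D(63, -84) - d(1/(15 + (40 - 107)*(54 - 65))) = (63 - 84) - 2/((15 + (40 - 107)*(54 - 65))*(12 + 1/(15 + (40 - 107)*(54 - 65)))) = -21 - 2/((15 - 67*(-11))*(12 + 1/(15 - 67*(-11)))) = -21 - 2/((15 + 737)*(12 + 1/(15 + 737))) = -21 - 2/(752*(12 + 1/752)) = -21 - 2/(752*9025/752) = -21 - 2*752/(752*9025) = -21 - 1*2/9025 = -21 - 2/9025 = -189527/9025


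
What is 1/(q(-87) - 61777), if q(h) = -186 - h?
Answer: -1/61876 ≈ -1.6161e-5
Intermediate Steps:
1/(q(-87) - 61777) = 1/((-186 - 1*(-87)) - 61777) = 1/((-186 + 87) - 61777) = 1/(-99 - 61777) = 1/(-61876) = -1/61876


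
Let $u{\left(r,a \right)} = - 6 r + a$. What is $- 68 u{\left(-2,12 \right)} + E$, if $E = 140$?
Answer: $-1492$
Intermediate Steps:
$u{\left(r,a \right)} = a - 6 r$
$- 68 u{\left(-2,12 \right)} + E = - 68 \left(12 - -12\right) + 140 = - 68 \left(12 + 12\right) + 140 = \left(-68\right) 24 + 140 = -1632 + 140 = -1492$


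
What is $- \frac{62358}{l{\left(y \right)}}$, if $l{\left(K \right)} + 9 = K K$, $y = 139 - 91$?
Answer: $- \frac{20786}{765} \approx -27.171$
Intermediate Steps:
$y = 48$ ($y = 139 - 91 = 48$)
$l{\left(K \right)} = -9 + K^{2}$ ($l{\left(K \right)} = -9 + K K = -9 + K^{2}$)
$- \frac{62358}{l{\left(y \right)}} = - \frac{62358}{-9 + 48^{2}} = - \frac{62358}{-9 + 2304} = - \frac{62358}{2295} = \left(-62358\right) \frac{1}{2295} = - \frac{20786}{765}$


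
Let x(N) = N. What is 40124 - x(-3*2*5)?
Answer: 40154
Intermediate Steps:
40124 - x(-3*2*5) = 40124 - (-3*2)*5 = 40124 - (-6)*5 = 40124 - 1*(-30) = 40124 + 30 = 40154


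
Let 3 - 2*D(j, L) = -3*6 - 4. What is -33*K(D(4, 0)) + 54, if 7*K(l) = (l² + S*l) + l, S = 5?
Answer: -29013/28 ≈ -1036.2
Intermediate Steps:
D(j, L) = 25/2 (D(j, L) = 3/2 - (-3*6 - 4)/2 = 3/2 - (-18 - 4)/2 = 3/2 - ½*(-22) = 3/2 + 11 = 25/2)
K(l) = l²/7 + 6*l/7 (K(l) = ((l² + 5*l) + l)/7 = (l² + 6*l)/7 = l²/7 + 6*l/7)
-33*K(D(4, 0)) + 54 = -33*25*(6 + 25/2)/(7*2) + 54 = -33*25*37/(7*2*2) + 54 = -33*925/28 + 54 = -30525/28 + 54 = -29013/28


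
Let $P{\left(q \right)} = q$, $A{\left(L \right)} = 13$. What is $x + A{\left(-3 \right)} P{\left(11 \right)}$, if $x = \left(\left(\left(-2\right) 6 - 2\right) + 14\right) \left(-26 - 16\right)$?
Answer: $143$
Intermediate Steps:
$x = 0$ ($x = \left(\left(-12 - 2\right) + 14\right) \left(-42\right) = \left(-14 + 14\right) \left(-42\right) = 0 \left(-42\right) = 0$)
$x + A{\left(-3 \right)} P{\left(11 \right)} = 0 + 13 \cdot 11 = 0 + 143 = 143$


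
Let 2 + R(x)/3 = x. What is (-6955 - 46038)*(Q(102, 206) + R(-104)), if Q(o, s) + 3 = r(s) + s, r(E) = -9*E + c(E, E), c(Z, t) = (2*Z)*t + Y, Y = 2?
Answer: -4393384665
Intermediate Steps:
c(Z, t) = 2 + 2*Z*t (c(Z, t) = (2*Z)*t + 2 = 2*Z*t + 2 = 2 + 2*Z*t)
r(E) = 2 - 9*E + 2*E² (r(E) = -9*E + (2 + 2*E*E) = -9*E + (2 + 2*E²) = 2 - 9*E + 2*E²)
R(x) = -6 + 3*x
Q(o, s) = -1 - 8*s + 2*s² (Q(o, s) = -3 + ((2 - 9*s + 2*s²) + s) = -3 + (2 - 8*s + 2*s²) = -1 - 8*s + 2*s²)
(-6955 - 46038)*(Q(102, 206) + R(-104)) = (-6955 - 46038)*((-1 - 8*206 + 2*206²) + (-6 + 3*(-104))) = -52993*((-1 - 1648 + 2*42436) + (-6 - 312)) = -52993*((-1 - 1648 + 84872) - 318) = -52993*(83223 - 318) = -52993*82905 = -4393384665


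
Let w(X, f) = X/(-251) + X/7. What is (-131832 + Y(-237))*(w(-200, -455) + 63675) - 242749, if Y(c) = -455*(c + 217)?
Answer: -13725322084093/1757 ≈ -7.8118e+9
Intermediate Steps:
w(X, f) = 244*X/1757 (w(X, f) = X*(-1/251) + X*(⅐) = -X/251 + X/7 = 244*X/1757)
Y(c) = -98735 - 455*c (Y(c) = -455*(217 + c) = -98735 - 455*c)
(-131832 + Y(-237))*(w(-200, -455) + 63675) - 242749 = (-131832 + (-98735 - 455*(-237)))*((244/1757)*(-200) + 63675) - 242749 = (-131832 + (-98735 + 107835))*(-48800/1757 + 63675) - 242749 = (-131832 + 9100)*(111828175/1757) - 242749 = -122732*111828175/1757 - 242749 = -13724895574100/1757 - 242749 = -13725322084093/1757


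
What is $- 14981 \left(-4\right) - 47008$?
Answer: $12916$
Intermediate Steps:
$- 14981 \left(-4\right) - 47008 = \left(-1\right) \left(-59924\right) - 47008 = 59924 - 47008 = 12916$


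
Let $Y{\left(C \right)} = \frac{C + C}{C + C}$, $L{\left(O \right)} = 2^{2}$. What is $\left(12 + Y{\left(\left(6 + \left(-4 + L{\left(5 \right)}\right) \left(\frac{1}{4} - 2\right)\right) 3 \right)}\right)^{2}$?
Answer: $169$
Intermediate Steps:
$L{\left(O \right)} = 4$
$Y{\left(C \right)} = 1$ ($Y{\left(C \right)} = \frac{2 C}{2 C} = 2 C \frac{1}{2 C} = 1$)
$\left(12 + Y{\left(\left(6 + \left(-4 + L{\left(5 \right)}\right) \left(\frac{1}{4} - 2\right)\right) 3 \right)}\right)^{2} = \left(12 + 1\right)^{2} = 13^{2} = 169$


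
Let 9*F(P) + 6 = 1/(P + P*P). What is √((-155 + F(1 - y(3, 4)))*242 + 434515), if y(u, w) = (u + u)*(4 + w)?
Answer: √4173624418474/3243 ≈ 629.96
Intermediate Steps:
y(u, w) = 2*u*(4 + w) (y(u, w) = (2*u)*(4 + w) = 2*u*(4 + w))
F(P) = -⅔ + 1/(9*(P + P²)) (F(P) = -⅔ + 1/(9*(P + P*P)) = -⅔ + 1/(9*(P + P²)))
√((-155 + F(1 - y(3, 4)))*242 + 434515) = √((-155 + (1 - 6*(1 - 2*3*(4 + 4)) - 6*(1 - 2*3*(4 + 4))²)/(9*(1 - 2*3*(4 + 4))*(1 + (1 - 2*3*(4 + 4)))))*242 + 434515) = √((-155 + (1 - 6*(1 - 2*3*8) - 6*(1 - 2*3*8)²)/(9*(1 - 2*3*8)*(1 + (1 - 2*3*8))))*242 + 434515) = √((-155 + (1 - 6*(1 - 1*48) - 6*(1 - 1*48)²)/(9*(1 - 1*48)*(1 + (1 - 1*48))))*242 + 434515) = √((-155 + (1 - 6*(1 - 48) - 6*(1 - 48)²)/(9*(1 - 48)*(1 + (1 - 48))))*242 + 434515) = √((-155 + (⅑)*(1 - 6*(-47) - 6*(-47)²)/(-47*(1 - 47)))*242 + 434515) = √((-155 + (⅑)*(-1/47)*(1 + 282 - 6*2209)/(-46))*242 + 434515) = √((-155 + (⅑)*(-1/47)*(-1/46)*(1 + 282 - 13254))*242 + 434515) = √((-155 + (⅑)*(-1/47)*(-1/46)*(-12971))*242 + 434515) = √((-155 - 12971/19458)*242 + 434515) = √(-3028961/19458*242 + 434515) = √(-366504281/9729 + 434515) = √(3860892154/9729) = √4173624418474/3243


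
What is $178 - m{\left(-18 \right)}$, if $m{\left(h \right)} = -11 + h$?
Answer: $207$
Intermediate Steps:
$178 - m{\left(-18 \right)} = 178 - \left(-11 - 18\right) = 178 - -29 = 178 + 29 = 207$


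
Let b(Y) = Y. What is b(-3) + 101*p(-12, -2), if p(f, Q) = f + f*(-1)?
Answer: -3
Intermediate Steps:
p(f, Q) = 0 (p(f, Q) = f - f = 0)
b(-3) + 101*p(-12, -2) = -3 + 101*0 = -3 + 0 = -3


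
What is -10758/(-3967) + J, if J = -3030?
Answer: -12009252/3967 ≈ -3027.3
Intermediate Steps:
-10758/(-3967) + J = -10758/(-3967) - 3030 = -10758*(-1/3967) - 3030 = 10758/3967 - 3030 = -12009252/3967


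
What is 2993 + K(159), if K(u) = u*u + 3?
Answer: 28277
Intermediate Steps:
K(u) = 3 + u**2 (K(u) = u**2 + 3 = 3 + u**2)
2993 + K(159) = 2993 + (3 + 159**2) = 2993 + (3 + 25281) = 2993 + 25284 = 28277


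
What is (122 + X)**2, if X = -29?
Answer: 8649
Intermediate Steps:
(122 + X)**2 = (122 - 29)**2 = 93**2 = 8649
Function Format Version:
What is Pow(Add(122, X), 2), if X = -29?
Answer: 8649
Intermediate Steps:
Pow(Add(122, X), 2) = Pow(Add(122, -29), 2) = Pow(93, 2) = 8649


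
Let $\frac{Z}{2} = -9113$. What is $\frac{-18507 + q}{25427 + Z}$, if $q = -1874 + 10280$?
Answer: $- \frac{10101}{7201} \approx -1.4027$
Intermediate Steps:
$Z = -18226$ ($Z = 2 \left(-9113\right) = -18226$)
$q = 8406$
$\frac{-18507 + q}{25427 + Z} = \frac{-18507 + 8406}{25427 - 18226} = - \frac{10101}{7201}$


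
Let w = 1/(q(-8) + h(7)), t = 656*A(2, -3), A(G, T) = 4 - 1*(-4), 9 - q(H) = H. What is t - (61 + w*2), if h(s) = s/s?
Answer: 46682/9 ≈ 5186.9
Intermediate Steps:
q(H) = 9 - H
A(G, T) = 8 (A(G, T) = 4 + 4 = 8)
h(s) = 1
t = 5248 (t = 656*8 = 5248)
w = 1/18 (w = 1/((9 - 1*(-8)) + 1) = 1/((9 + 8) + 1) = 1/(17 + 1) = 1/18 ≈ 0.055556)
t - (61 + w*2) = 5248 - (61 + (1/18)*2) = 5248 - (61 + ⅑) = 5248 - 1*550/9 = 5248 - 550/9 = 46682/9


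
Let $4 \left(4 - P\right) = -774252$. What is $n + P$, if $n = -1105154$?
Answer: $-911587$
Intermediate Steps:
$P = 193567$ ($P = 4 - -193563 = 4 + 193563 = 193567$)
$n + P = -1105154 + 193567 = -911587$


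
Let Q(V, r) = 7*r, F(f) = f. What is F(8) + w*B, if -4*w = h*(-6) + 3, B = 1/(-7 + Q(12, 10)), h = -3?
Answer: 95/12 ≈ 7.9167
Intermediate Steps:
B = 1/63 (B = 1/(-7 + 7*10) = 1/(-7 + 70) = 1/63 ≈ 0.015873)
w = -21/4 (w = -(-3*(-6) + 3)/4 = -(18 + 3)/4 = -¼*21 = -21/4 ≈ -5.2500)
F(8) + w*B = 8 - 21/4*1/63 = 8 - 1/12 = 95/12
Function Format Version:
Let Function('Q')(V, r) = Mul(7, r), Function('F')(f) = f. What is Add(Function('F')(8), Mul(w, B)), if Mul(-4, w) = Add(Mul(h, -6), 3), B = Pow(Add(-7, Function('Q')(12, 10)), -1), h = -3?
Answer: Rational(95, 12) ≈ 7.9167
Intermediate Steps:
B = Rational(1, 63) (B = Pow(Add(-7, Mul(7, 10)), -1) = Pow(Add(-7, 70), -1) = Pow(63, -1) = Rational(1, 63) ≈ 0.015873)
w = Rational(-21, 4) (w = Mul(Rational(-1, 4), Add(Mul(-3, -6), 3)) = Mul(Rational(-1, 4), Add(18, 3)) = Mul(Rational(-1, 4), 21) = Rational(-21, 4) ≈ -5.2500)
Add(Function('F')(8), Mul(w, B)) = Add(8, Mul(Rational(-21, 4), Rational(1, 63))) = Add(8, Rational(-1, 12)) = Rational(95, 12)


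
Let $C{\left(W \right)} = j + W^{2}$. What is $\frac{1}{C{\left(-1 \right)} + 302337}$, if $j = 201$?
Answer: $\frac{1}{302539} \approx 3.3054 \cdot 10^{-6}$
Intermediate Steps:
$C{\left(W \right)} = 201 + W^{2}$
$\frac{1}{C{\left(-1 \right)} + 302337} = \frac{1}{\left(201 + \left(-1\right)^{2}\right) + 302337} = \frac{1}{\left(201 + 1\right) + 302337} = \frac{1}{202 + 302337} = \frac{1}{302539}$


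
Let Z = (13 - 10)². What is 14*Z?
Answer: 126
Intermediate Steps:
Z = 9 (Z = 3² = 9)
14*Z = 14*9 = 126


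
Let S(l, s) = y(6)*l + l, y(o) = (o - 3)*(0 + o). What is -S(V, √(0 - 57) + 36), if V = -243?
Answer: 4617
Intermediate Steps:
y(o) = o*(-3 + o) (y(o) = (-3 + o)*o = o*(-3 + o))
S(l, s) = 19*l (S(l, s) = (6*(-3 + 6))*l + l = (6*3)*l + l = 18*l + l = 19*l)
-S(V, √(0 - 57) + 36) = -19*(-243) = -1*(-4617) = 4617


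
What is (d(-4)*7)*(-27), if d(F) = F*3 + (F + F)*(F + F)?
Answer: -9828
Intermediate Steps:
d(F) = 3*F + 4*F**2 (d(F) = 3*F + (2*F)*(2*F) = 3*F + 4*F**2)
(d(-4)*7)*(-27) = (-4*(3 + 4*(-4))*7)*(-27) = (-4*(3 - 16)*7)*(-27) = (-4*(-13)*7)*(-27) = (52*7)*(-27) = 364*(-27) = -9828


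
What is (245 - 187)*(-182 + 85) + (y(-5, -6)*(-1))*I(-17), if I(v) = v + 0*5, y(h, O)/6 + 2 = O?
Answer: -6442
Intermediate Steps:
y(h, O) = -12 + 6*O
I(v) = v (I(v) = v + 0 = v)
(245 - 187)*(-182 + 85) + (y(-5, -6)*(-1))*I(-17) = (245 - 187)*(-182 + 85) + ((-12 + 6*(-6))*(-1))*(-17) = 58*(-97) + ((-12 - 36)*(-1))*(-17) = -5626 - 48*(-1)*(-17) = -5626 + 48*(-17) = -5626 - 816 = -6442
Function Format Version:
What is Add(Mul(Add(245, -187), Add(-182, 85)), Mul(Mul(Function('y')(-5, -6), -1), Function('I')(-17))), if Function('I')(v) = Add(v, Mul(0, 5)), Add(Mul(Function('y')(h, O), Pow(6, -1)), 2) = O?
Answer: -6442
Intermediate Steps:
Function('y')(h, O) = Add(-12, Mul(6, O))
Function('I')(v) = v (Function('I')(v) = Add(v, 0) = v)
Add(Mul(Add(245, -187), Add(-182, 85)), Mul(Mul(Function('y')(-5, -6), -1), Function('I')(-17))) = Add(Mul(Add(245, -187), Add(-182, 85)), Mul(Mul(Add(-12, Mul(6, -6)), -1), -17)) = Add(Mul(58, -97), Mul(Mul(Add(-12, -36), -1), -17)) = Add(-5626, Mul(Mul(-48, -1), -17)) = Add(-5626, Mul(48, -17)) = Add(-5626, -816) = -6442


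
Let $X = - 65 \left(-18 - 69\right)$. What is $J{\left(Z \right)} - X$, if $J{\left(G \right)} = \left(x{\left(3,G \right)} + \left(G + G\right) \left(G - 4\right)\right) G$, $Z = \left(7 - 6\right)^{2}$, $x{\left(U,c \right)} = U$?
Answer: $-5658$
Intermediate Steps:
$X = 5655$ ($X = \left(-65\right) \left(-87\right) = 5655$)
$Z = 1$ ($Z = 1^{2} = 1$)
$J{\left(G \right)} = G \left(3 + 2 G \left(-4 + G\right)\right)$ ($J{\left(G \right)} = \left(3 + \left(G + G\right) \left(G - 4\right)\right) G = \left(3 + 2 G \left(-4 + G\right)\right) G = G \left(3 + 2 G \left(-4 + G\right)\right)$)
$J{\left(Z \right)} - X = 1 \left(3 - 8 + 2 \cdot 1^{2}\right) - 5655 = 1 \left(3 - 8 + 2 \cdot 1\right) - 5655 = 1 \left(3 - 8 + 2\right) - 5655 = 1 \left(-3\right) - 5655 = -3 - 5655 = -5658$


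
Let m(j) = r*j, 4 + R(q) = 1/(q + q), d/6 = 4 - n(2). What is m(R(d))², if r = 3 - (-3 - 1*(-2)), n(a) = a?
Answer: 9025/36 ≈ 250.69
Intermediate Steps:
d = 12 (d = 6*(4 - 1*2) = 6*(4 - 2) = 6*2 = 12)
r = 4 (r = 3 - (-3 + 2) = 3 - 1*(-1) = 3 + 1 = 4)
R(q) = -4 + 1/(2*q) (R(q) = -4 + 1/(q + q) = -4 + 1/(2*q))
m(j) = 4*j
m(R(d))² = (4*(-4 + (½)/12))² = (4*(-4 + (½)*(1/12)))² = (4*(-4 + 1/24))² = (4*(-95/24))² = (-95/6)² = 9025/36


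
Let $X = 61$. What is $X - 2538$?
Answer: $-2477$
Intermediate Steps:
$X - 2538 = 61 - 2538 = -2477$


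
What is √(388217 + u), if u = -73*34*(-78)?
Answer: √581813 ≈ 762.77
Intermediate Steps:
u = 193596 (u = -2482*(-78) = 193596)
√(388217 + u) = √(388217 + 193596) = √581813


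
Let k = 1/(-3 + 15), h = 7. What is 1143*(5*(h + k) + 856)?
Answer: 4075557/4 ≈ 1.0189e+6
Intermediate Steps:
k = 1/12 ≈ 0.083333
1143*(5*(h + k) + 856) = 1143*(5*(7 + 1/12) + 856) = 1143*(5*(85/12) + 856) = 1143*(425/12 + 856) = 1143*(10697/12) = 4075557/4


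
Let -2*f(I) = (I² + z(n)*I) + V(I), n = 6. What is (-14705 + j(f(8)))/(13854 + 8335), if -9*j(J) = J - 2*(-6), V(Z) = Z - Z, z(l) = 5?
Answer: -132305/199701 ≈ -0.66252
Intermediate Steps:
V(Z) = 0
f(I) = -5*I/2 - I²/2 (f(I) = -((I² + 5*I) + 0)/2 = -(I² + 5*I)/2 = -5*I/2 - I²/2)
j(J) = -4/3 - J/9 (j(J) = -(J - 2*(-6))/9 = -(J + 12)/9 = -(12 + J)/9 = -4/3 - J/9)
(-14705 + j(f(8)))/(13854 + 8335) = (-14705 + (-4/3 - 8*(-5 - 1*8)/18))/(13854 + 8335) = (-14705 + (-4/3 - 8*(-5 - 8)/18))/22189 = (-14705 + (-4/3 - 8*(-13)/18))*(1/22189) = (-14705 + (-4/3 - ⅑*(-52)))*(1/22189) = (-14705 + (-4/3 + 52/9))*(1/22189) = (-14705 + 40/9)*(1/22189) = -132305/9*1/22189 = -132305/199701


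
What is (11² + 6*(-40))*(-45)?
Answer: 5355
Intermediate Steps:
(11² + 6*(-40))*(-45) = (121 - 240)*(-45) = -119*(-45) = 5355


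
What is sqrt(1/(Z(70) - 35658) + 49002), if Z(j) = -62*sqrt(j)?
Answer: sqrt(49002 - 1/(35658 + 62*sqrt(70))) ≈ 221.36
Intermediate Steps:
sqrt(1/(Z(70) - 35658) + 49002) = sqrt(1/(-62*sqrt(70) - 35658) + 49002) = sqrt(1/(-35658 - 62*sqrt(70)) + 49002) = sqrt(49002 + 1/(-35658 - 62*sqrt(70)))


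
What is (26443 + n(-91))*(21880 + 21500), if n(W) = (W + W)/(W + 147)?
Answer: 1146956355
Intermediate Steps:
n(W) = 2*W/(147 + W) (n(W) = (2*W)/(147 + W) = 2*W/(147 + W))
(26443 + n(-91))*(21880 + 21500) = (26443 + 2*(-91)/(147 - 91))*(21880 + 21500) = (26443 + 2*(-91)/56)*43380 = (26443 + 2*(-91)*(1/56))*43380 = (26443 - 13/4)*43380 = (105759/4)*43380 = 1146956355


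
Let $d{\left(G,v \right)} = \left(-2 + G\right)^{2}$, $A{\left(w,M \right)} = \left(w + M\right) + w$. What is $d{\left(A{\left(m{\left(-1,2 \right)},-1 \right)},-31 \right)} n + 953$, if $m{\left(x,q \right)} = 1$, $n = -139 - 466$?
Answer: $348$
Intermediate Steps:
$n = -605$
$A{\left(w,M \right)} = M + 2 w$ ($A{\left(w,M \right)} = \left(M + w\right) + w = M + 2 w$)
$d{\left(A{\left(m{\left(-1,2 \right)},-1 \right)},-31 \right)} n + 953 = \left(-2 + \left(-1 + 2 \cdot 1\right)\right)^{2} \left(-605\right) + 953 = \left(-2 + \left(-1 + 2\right)\right)^{2} \left(-605\right) + 953 = \left(-2 + 1\right)^{2} \left(-605\right) + 953 = \left(-1\right)^{2} \left(-605\right) + 953 = 1 \left(-605\right) + 953 = -605 + 953 = 348$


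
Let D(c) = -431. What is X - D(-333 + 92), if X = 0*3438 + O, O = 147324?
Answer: 147755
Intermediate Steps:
X = 147324 (X = 0*3438 + 147324 = 0 + 147324 = 147324)
X - D(-333 + 92) = 147324 - 1*(-431) = 147324 + 431 = 147755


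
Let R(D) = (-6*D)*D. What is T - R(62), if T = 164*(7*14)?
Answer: 39136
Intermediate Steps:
R(D) = -6*D**2
T = 16072 (T = 164*98 = 16072)
T - R(62) = 16072 - (-6)*62**2 = 16072 - (-6)*3844 = 16072 - 1*(-23064) = 16072 + 23064 = 39136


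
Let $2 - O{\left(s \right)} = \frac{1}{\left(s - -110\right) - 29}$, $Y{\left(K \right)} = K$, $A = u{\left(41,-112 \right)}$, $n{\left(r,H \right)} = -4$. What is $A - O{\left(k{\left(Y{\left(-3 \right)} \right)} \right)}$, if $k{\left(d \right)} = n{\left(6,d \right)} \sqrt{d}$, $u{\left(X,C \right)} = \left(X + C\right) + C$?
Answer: $- \frac{407528}{2203} + \frac{4 i \sqrt{3}}{6609} \approx -184.99 + 0.0010483 i$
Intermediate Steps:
$u{\left(X,C \right)} = X + 2 C$ ($u{\left(X,C \right)} = \left(C + X\right) + C = X + 2 C$)
$A = -183$ ($A = 41 + 2 \left(-112\right) = 41 - 224 = -183$)
$k{\left(d \right)} = - 4 \sqrt{d}$
$O{\left(s \right)} = 2 - \frac{1}{81 + s}$ ($O{\left(s \right)} = 2 - \frac{1}{\left(s - -110\right) - 29} = 2 - \frac{1}{\left(s + 110\right) - 29} = 2 - \frac{1}{\left(110 + s\right) - 29} = 2 - \frac{1}{81 + s}$)
$A - O{\left(k{\left(Y{\left(-3 \right)} \right)} \right)} = -183 - \frac{161 + 2 \left(- 4 \sqrt{-3}\right)}{81 - 4 \sqrt{-3}} = -183 - \frac{161 + 2 \left(- 4 i \sqrt{3}\right)}{81 - 4 i \sqrt{3}} = -183 - \frac{161 - 8 i \sqrt{3}}{81 - 4 i \sqrt{3}}$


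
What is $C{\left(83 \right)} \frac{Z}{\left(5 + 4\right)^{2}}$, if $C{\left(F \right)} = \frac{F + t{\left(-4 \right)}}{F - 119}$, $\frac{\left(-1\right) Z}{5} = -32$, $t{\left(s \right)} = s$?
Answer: $- \frac{3160}{729} \approx -4.3347$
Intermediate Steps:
$Z = 160$ ($Z = \left(-5\right) \left(-32\right) = 160$)
$C{\left(F \right)} = \frac{-4 + F}{-119 + F}$ ($C{\left(F \right)} = \frac{F - 4}{F - 119} = \frac{-4 + F}{-119 + F}$)
$C{\left(83 \right)} \frac{Z}{\left(5 + 4\right)^{2}} = \frac{-4 + 83}{-119 + 83} \frac{160}{\left(5 + 4\right)^{2}} = \frac{1}{-36} \cdot 79 \frac{160}{9^{2}} = \left(- \frac{1}{36}\right) 79 \cdot \frac{160}{81} = - \frac{79 \cdot 160 \cdot \frac{1}{81}}{36} = \left(- \frac{79}{36}\right) \frac{160}{81} = - \frac{3160}{729}$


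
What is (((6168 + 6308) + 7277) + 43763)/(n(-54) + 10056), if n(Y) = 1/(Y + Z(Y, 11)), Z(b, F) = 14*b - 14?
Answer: 52337184/8286143 ≈ 6.3162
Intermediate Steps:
Z(b, F) = -14 + 14*b
n(Y) = 1/(-14 + 15*Y) (n(Y) = 1/(Y + (-14 + 14*Y)) = 1/(-14 + 15*Y))
(((6168 + 6308) + 7277) + 43763)/(n(-54) + 10056) = (((6168 + 6308) + 7277) + 43763)/(1/(-14 + 15*(-54)) + 10056) = ((12476 + 7277) + 43763)/(1/(-14 - 810) + 10056) = (19753 + 43763)/(1/(-824) + 10056) = 63516/(-1/824 + 10056) = 63516/(8286143/824) = 63516*(824/8286143) = 52337184/8286143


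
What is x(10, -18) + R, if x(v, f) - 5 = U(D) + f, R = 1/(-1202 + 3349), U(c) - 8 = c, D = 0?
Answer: -10734/2147 ≈ -4.9995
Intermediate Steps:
U(c) = 8 + c
R = 1/2147 ≈ 0.00046577
x(v, f) = 13 + f (x(v, f) = 5 + ((8 + 0) + f) = 5 + (8 + f) = 13 + f)
x(10, -18) + R = (13 - 18) + 1/2147 = -5 + 1/2147 = -10734/2147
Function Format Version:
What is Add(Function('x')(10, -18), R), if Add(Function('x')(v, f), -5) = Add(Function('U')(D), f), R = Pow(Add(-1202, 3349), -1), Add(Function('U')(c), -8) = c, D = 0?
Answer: Rational(-10734, 2147) ≈ -4.9995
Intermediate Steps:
Function('U')(c) = Add(8, c)
R = Rational(1, 2147) (R = Pow(2147, -1) = Rational(1, 2147) ≈ 0.00046577)
Function('x')(v, f) = Add(13, f) (Function('x')(v, f) = Add(5, Add(Add(8, 0), f)) = Add(5, Add(8, f)) = Add(13, f))
Add(Function('x')(10, -18), R) = Add(Add(13, -18), Rational(1, 2147)) = Add(-5, Rational(1, 2147)) = Rational(-10734, 2147)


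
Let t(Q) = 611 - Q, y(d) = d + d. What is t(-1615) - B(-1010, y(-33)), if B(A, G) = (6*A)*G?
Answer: -397734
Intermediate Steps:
y(d) = 2*d
B(A, G) = 6*A*G
t(-1615) - B(-1010, y(-33)) = (611 - 1*(-1615)) - 6*(-1010)*2*(-33) = (611 + 1615) - 6*(-1010)*(-66) = 2226 - 1*399960 = 2226 - 399960 = -397734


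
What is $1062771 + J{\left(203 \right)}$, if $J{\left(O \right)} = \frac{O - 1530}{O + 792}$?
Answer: $\frac{1057455818}{995} \approx 1.0628 \cdot 10^{6}$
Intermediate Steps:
$J{\left(O \right)} = \frac{-1530 + O}{792 + O}$
$1062771 + J{\left(203 \right)} = 1062771 + \frac{-1530 + 203}{792 + 203} = 1062771 + \frac{1}{995} \left(-1327\right) = 1062771 - \frac{1327}{995} = \frac{1057455818}{995}$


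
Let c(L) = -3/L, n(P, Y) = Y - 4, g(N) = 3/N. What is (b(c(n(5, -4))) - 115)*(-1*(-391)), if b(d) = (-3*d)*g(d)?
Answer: -48484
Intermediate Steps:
n(P, Y) = -4 + Y
b(d) = -9 (b(d) = (-3*d)*(3/d) = -9)
(b(c(n(5, -4))) - 115)*(-1*(-391)) = (-9 - 115)*(-1*(-391)) = -124*391 = -48484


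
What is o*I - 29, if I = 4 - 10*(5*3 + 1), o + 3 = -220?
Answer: 34759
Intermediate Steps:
o = -223 (o = -3 - 220 = -223)
I = -156 (I = 4 - 10*(15 + 1) = 4 - 10*16 = 4 - 160 = -156)
o*I - 29 = -223*(-156) - 29 = 34788 - 29 = 34759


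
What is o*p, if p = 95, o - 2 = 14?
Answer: 1520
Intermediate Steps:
o = 16 (o = 2 + 14 = 16)
o*p = 16*95 = 1520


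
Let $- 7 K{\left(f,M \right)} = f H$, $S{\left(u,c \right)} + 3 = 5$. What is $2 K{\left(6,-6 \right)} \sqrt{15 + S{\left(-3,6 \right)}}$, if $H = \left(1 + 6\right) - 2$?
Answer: $- \frac{60 \sqrt{17}}{7} \approx -35.341$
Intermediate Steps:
$H = 5$ ($H = 7 - 2 = 5$)
$S{\left(u,c \right)} = 2$ ($S{\left(u,c \right)} = -3 + 5 = 2$)
$K{\left(f,M \right)} = - \frac{5 f}{7}$ ($K{\left(f,M \right)} = - \frac{f 5}{7} = - \frac{5 f}{7}$)
$2 K{\left(6,-6 \right)} \sqrt{15 + S{\left(-3,6 \right)}} = 2 \left(\left(- \frac{5}{7}\right) 6\right) \sqrt{15 + 2} = 2 \left(- \frac{30}{7}\right) \sqrt{17} = - \frac{60 \sqrt{17}}{7}$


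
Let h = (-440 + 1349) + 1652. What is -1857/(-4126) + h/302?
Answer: 2781875/311513 ≈ 8.9302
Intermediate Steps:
h = 2561 (h = 909 + 1652 = 2561)
-1857/(-4126) + h/302 = -1857/(-4126) + 2561/302 = -1857*(-1/4126) + 2561*(1/302) = 1857/4126 + 2561/302 = 2781875/311513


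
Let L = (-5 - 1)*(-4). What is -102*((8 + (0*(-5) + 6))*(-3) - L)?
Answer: 6732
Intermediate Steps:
L = 24 (L = -6*(-4) = 24)
-102*((8 + (0*(-5) + 6))*(-3) - L) = -102*((8 + (0*(-5) + 6))*(-3) - 1*24) = -102*((8 + (0 + 6))*(-3) - 24) = -102*((8 + 6)*(-3) - 24) = -102*(14*(-3) - 24) = -102*(-42 - 24) = -102*(-66) = 6732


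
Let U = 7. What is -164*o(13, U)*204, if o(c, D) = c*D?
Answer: -3044496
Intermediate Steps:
o(c, D) = D*c
-164*o(13, U)*204 = -1148*13*204 = -164*91*204 = -14924*204 = -3044496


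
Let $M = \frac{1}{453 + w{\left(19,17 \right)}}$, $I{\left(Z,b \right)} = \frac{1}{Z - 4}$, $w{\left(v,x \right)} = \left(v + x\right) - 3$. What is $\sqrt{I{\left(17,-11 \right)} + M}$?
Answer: $\frac{\sqrt{38922}}{702} \approx 0.28103$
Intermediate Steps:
$w{\left(v,x \right)} = -3 + v + x$
$I{\left(Z,b \right)} = \frac{1}{-4 + Z}$
$M = \frac{1}{486}$ ($M = \frac{1}{453 + \left(-3 + 19 + 17\right)} = \frac{1}{453 + 33} = \frac{1}{486} \approx 0.0020576$)
$\sqrt{I{\left(17,-11 \right)} + M} = \sqrt{\frac{1}{-4 + 17} + \frac{1}{486}} = \sqrt{\frac{1}{13} + \frac{1}{486}} = \sqrt{\frac{499}{6318}} = \frac{\sqrt{38922}}{702}$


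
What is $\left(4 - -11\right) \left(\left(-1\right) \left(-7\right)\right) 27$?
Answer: $2835$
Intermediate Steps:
$\left(4 - -11\right) \left(\left(-1\right) \left(-7\right)\right) 27 = \left(4 + 11\right) 7 \cdot 27 = 15 \cdot 7 \cdot 27 = 105 \cdot 27 = 2835$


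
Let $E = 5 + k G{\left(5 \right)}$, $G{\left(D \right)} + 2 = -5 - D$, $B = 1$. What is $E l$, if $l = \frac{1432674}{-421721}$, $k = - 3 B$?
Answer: $- \frac{58739634}{421721} \approx -139.29$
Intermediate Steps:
$G{\left(D \right)} = -7 - D$ ($G{\left(D \right)} = -2 - \left(5 + D\right) = -7 - D$)
$k = -3$ ($k = \left(-3\right) 1 = -3$)
$E = 41$ ($E = 5 - 3 \left(-7 - 5\right) = 5 - -36 = 5 + 36 = 41$)
$l = - \frac{1432674}{421721}$ ($l = 1432674 \left(- \frac{1}{421721}\right) = - \frac{1432674}{421721} \approx -3.3972$)
$E l = 41 \left(- \frac{1432674}{421721}\right) = - \frac{58739634}{421721}$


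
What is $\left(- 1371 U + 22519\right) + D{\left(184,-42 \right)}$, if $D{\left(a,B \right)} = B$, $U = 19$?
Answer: $-3572$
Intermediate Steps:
$\left(- 1371 U + 22519\right) + D{\left(184,-42 \right)} = \left(\left(-1371\right) 19 + 22519\right) - 42 = \left(-26049 + 22519\right) - 42 = -3530 - 42 = -3572$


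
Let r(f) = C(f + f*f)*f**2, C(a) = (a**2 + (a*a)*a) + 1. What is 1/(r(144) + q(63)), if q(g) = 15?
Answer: 1/188771864872571151 ≈ 5.2974e-18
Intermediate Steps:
C(a) = 1 + a**2 + a**3 (C(a) = (a**2 + a**2*a) + 1 = (a**2 + a**3) + 1 = 1 + a**2 + a**3)
r(f) = f**2*(1 + (f + f**2)**2 + (f + f**2)**3) (r(f) = (1 + (f + f*f)**2 + (f + f*f)**3)*f**2 = (1 + (f + f**2)**2 + (f + f**2)**3)*f**2 = f**2*(1 + (f + f**2)**2 + (f + f**2)**3))
1/(r(144) + q(63)) = 1/((144**2 + 144**4*(1 + 144)**2 + 144**5*(1 + 144)**3) + 15) = 1/((20736 + 429981696*145**2 + 61917364224*145**3) + 15) = 1/((20736 + 429981696*21025 + 61917364224*3048625) + 15) = 1/((20736 + 9040365158400 + 188762824507392000) + 15) = 1/(188771864872571136 + 15) = 1/188771864872571151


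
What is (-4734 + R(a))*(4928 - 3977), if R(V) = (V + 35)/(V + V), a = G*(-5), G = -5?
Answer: -22504464/5 ≈ -4.5009e+6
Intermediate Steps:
a = 25 (a = -5*(-5) = 25)
R(V) = (35 + V)/(2*V) (R(V) = (35 + V)/((2*V)) = (35 + V)*(1/(2*V)) = (35 + V)/(2*V))
(-4734 + R(a))*(4928 - 3977) = (-4734 + (½)*(35 + 25)/25)*(4928 - 3977) = (-4734 + (½)*(1/25)*60)*951 = (-4734 + 6/5)*951 = -23664/5*951 = -22504464/5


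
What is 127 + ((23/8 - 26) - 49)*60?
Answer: -8401/2 ≈ -4200.5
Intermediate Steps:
127 + ((23/8 - 26) - 49)*60 = 127 + (-185/8 - 49)*60 = 127 - 577/8*60 = 127 - 8655/2 = -8401/2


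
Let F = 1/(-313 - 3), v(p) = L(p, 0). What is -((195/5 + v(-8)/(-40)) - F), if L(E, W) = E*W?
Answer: -12325/316 ≈ -39.003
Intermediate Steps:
v(p) = 0 (v(p) = p*0 = 0)
F = -1/316 (F = 1/(-316) = -1/316 ≈ -0.0031646)
-((195/5 + v(-8)/(-40)) - F) = -((195/5 + 0/(-40)) - 1*(-1/316)) = -((195*(⅕) + 0*(-1/40)) + 1/316) = -((39 + 0) + 1/316) = -(39 + 1/316) = -1*12325/316 = -12325/316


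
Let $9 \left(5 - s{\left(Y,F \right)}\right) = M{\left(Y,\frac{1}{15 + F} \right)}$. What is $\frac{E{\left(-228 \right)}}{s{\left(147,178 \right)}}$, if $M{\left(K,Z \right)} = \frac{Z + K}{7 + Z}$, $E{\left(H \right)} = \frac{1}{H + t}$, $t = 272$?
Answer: $\frac{1521}{178574} \approx 0.0085175$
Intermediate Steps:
$E{\left(H \right)} = \frac{1}{272 + H}$ ($E{\left(H \right)} = \frac{1}{H + 272} = \frac{1}{272 + H}$)
$M{\left(K,Z \right)} = \frac{K + Z}{7 + Z}$
$s{\left(Y,F \right)} = 5 - \frac{Y + \frac{1}{15 + F}}{9 \left(7 + \frac{1}{15 + F}\right)}$ ($s{\left(Y,F \right)} = 5 - \frac{\frac{1}{7 + \frac{1}{15 + F}} \left(Y + \frac{1}{15 + F}\right)}{9} = 5 - \frac{Y + \frac{1}{15 + F}}{9 \left(7 + \frac{1}{15 + F}\right)}$)
$\frac{E{\left(-228 \right)}}{s{\left(147,178 \right)}} = \frac{1}{\left(272 - 228\right) \frac{4769 + 315 \cdot 178 - 147 \left(15 + 178\right)}{9 \left(106 + 7 \cdot 178\right)}} = \frac{1}{44 \frac{4769 + 56070 - 147 \cdot 193}{9 \left(106 + 1246\right)}} = \frac{1}{44 \frac{4769 + 56070 - 28371}{9 \cdot 1352}} = \frac{1}{44 \cdot \frac{1}{9} \cdot \frac{1}{1352} \cdot 32468} = \frac{1}{44 \cdot \frac{8117}{3042}} = \frac{1}{44} \cdot \frac{3042}{8117} = \frac{1521}{178574}$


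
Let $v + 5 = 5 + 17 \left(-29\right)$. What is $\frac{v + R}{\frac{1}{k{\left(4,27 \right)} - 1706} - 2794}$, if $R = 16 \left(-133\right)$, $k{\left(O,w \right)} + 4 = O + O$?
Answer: $\frac{4460942}{4755389} \approx 0.93808$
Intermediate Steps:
$k{\left(O,w \right)} = -4 + 2 O$ ($k{\left(O,w \right)} = -4 + \left(O + O\right) = -4 + 2 O$)
$R = -2128$
$v = -493$ ($v = -5 + \left(5 + 17 \left(-29\right)\right) = -5 + \left(5 - 493\right) = -5 - 488 = -493$)
$\frac{v + R}{\frac{1}{k{\left(4,27 \right)} - 1706} - 2794} = \frac{-493 - 2128}{\frac{1}{\left(-4 + 2 \cdot 4\right) - 1706} - 2794} = - \frac{2621}{\frac{1}{\left(-4 + 8\right) - 1706} - 2794} = - \frac{2621}{\frac{1}{4 - 1706} - 2794} = - \frac{2621}{\frac{1}{-1702} - 2794} = - \frac{2621}{- \frac{1}{1702} - 2794} = - \frac{2621}{- \frac{4755389}{1702}} = \left(-2621\right) \left(- \frac{1702}{4755389}\right) = \frac{4460942}{4755389}$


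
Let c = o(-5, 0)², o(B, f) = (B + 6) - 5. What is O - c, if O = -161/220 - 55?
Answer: -15781/220 ≈ -71.732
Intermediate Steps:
O = -12261/220 (O = -161*1/220 - 55 = -161/220 - 55 = -12261/220 ≈ -55.732)
o(B, f) = 1 + B (o(B, f) = (6 + B) - 5 = 1 + B)
c = 16 (c = (1 - 5)² = (-4)² = 16)
O - c = -12261/220 - 1*16 = -12261/220 - 16 = -15781/220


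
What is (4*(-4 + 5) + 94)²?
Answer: 9604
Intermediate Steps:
(4*(-4 + 5) + 94)² = (4*1 + 94)² = (4 + 94)² = 98² = 9604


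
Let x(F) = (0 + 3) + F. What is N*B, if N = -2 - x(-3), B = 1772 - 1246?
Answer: -1052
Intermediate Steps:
x(F) = 3 + F
B = 526
N = -2 (N = -2 - (3 - 3) = -2 - 1*0 = -2 + 0 = -2)
N*B = -2*526 = -1052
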